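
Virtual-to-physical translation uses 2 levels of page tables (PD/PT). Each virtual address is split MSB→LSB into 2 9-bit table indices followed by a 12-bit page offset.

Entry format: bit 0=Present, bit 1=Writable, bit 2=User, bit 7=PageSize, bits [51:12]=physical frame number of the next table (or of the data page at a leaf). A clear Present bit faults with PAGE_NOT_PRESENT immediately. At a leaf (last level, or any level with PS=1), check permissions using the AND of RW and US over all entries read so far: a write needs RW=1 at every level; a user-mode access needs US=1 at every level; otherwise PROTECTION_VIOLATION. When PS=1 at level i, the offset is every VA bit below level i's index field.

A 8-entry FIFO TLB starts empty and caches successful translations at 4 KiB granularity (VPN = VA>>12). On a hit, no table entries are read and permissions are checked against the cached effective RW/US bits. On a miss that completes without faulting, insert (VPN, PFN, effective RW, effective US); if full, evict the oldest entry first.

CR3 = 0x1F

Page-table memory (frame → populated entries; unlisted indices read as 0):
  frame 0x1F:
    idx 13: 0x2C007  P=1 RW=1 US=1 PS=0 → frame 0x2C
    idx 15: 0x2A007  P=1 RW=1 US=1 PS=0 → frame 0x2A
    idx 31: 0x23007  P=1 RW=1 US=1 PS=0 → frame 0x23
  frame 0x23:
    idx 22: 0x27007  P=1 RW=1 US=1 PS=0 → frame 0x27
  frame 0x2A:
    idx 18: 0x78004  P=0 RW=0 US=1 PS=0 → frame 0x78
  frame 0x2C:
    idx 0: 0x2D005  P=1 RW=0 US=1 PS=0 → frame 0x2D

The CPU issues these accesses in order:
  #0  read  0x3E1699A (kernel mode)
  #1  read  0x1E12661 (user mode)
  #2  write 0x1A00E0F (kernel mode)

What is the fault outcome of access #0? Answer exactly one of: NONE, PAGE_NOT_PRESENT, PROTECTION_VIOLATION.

Trace:
#0 VA=0x3E1699A (r,kernel):
  lvl0: tbl 0x1F, slot 31 ⇒ 0x23007 (P1/RW1/US1/PS0)
  lvl1: tbl 0x23, slot 22 ⇒ 0x27007 (P1/RW1/US1/PS0)
  ✓ 0x2799A  — 2 lookups
#1 VA=0x1E12661 (r,user):
  lvl0: tbl 0x1F, slot 15 ⇒ 0x2A007 (P1/RW1/US1/PS0)
  lvl1: tbl 0x2A, slot 18 ⇒ 0x78004 (P0/RW0/US1/PS0)
  ⇒ fault: PAGE_NOT_PRESENT  — 2 lookups
#2 VA=0x1A00E0F (w,kernel):
  lvl0: tbl 0x1F, slot 13 ⇒ 0x2C007 (P1/RW1/US1/PS0)
  lvl1: tbl 0x2C, slot 0 ⇒ 0x2D005 (P1/RW0/US1/PS0)
  ⇒ fault: PROTECTION_VIOLATION  — 2 lookups

Access #0 fault: NONE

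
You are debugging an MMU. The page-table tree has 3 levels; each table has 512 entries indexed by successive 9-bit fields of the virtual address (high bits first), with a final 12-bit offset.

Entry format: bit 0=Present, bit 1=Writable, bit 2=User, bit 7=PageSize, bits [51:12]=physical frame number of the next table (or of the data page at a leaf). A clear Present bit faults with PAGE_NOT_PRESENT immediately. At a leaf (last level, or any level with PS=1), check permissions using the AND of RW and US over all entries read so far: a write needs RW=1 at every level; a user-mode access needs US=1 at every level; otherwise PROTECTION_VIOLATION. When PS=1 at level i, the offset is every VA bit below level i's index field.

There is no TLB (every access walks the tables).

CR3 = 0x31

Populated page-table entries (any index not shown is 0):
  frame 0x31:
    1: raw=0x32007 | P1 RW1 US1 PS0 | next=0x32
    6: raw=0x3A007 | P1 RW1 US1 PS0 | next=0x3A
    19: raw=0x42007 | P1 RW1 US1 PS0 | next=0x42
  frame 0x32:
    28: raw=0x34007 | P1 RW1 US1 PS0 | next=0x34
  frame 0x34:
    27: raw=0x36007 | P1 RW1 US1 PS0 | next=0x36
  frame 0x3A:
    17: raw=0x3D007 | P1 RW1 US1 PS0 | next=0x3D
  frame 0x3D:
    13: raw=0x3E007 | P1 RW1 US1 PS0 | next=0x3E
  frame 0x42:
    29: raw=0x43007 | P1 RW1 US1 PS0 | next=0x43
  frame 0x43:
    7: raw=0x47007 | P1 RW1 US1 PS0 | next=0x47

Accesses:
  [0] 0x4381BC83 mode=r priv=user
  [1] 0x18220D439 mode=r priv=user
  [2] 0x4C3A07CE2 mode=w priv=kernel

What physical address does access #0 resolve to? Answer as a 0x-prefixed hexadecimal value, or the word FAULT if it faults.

Walk each access:
#0 VA=0x4381BC83 (r,user):
  lvl0: tbl 0x31, slot 1 ⇒ 0x32007 (P1/RW1/US1/PS0)
  lvl1: tbl 0x32, slot 28 ⇒ 0x34007 (P1/RW1/US1/PS0)
  lvl2: tbl 0x34, slot 27 ⇒ 0x36007 (P1/RW1/US1/PS0)
  → PA=0x36C83  (3 entries read)
#1 VA=0x18220D439 (r,user):
  lvl0: tbl 0x31, slot 6 ⇒ 0x3A007 (P1/RW1/US1/PS0)
  lvl1: tbl 0x3A, slot 17 ⇒ 0x3D007 (P1/RW1/US1/PS0)
  lvl2: tbl 0x3D, slot 13 ⇒ 0x3E007 (P1/RW1/US1/PS0)
  → PA=0x3E439  (3 entries read)
#2 VA=0x4C3A07CE2 (w,kernel):
  lvl0: tbl 0x31, slot 19 ⇒ 0x42007 (P1/RW1/US1/PS0)
  lvl1: tbl 0x42, slot 29 ⇒ 0x43007 (P1/RW1/US1/PS0)
  lvl2: tbl 0x43, slot 7 ⇒ 0x47007 (P1/RW1/US1/PS0)
  → PA=0x47CE2  (3 entries read)

Access #0 PA: 0x36C83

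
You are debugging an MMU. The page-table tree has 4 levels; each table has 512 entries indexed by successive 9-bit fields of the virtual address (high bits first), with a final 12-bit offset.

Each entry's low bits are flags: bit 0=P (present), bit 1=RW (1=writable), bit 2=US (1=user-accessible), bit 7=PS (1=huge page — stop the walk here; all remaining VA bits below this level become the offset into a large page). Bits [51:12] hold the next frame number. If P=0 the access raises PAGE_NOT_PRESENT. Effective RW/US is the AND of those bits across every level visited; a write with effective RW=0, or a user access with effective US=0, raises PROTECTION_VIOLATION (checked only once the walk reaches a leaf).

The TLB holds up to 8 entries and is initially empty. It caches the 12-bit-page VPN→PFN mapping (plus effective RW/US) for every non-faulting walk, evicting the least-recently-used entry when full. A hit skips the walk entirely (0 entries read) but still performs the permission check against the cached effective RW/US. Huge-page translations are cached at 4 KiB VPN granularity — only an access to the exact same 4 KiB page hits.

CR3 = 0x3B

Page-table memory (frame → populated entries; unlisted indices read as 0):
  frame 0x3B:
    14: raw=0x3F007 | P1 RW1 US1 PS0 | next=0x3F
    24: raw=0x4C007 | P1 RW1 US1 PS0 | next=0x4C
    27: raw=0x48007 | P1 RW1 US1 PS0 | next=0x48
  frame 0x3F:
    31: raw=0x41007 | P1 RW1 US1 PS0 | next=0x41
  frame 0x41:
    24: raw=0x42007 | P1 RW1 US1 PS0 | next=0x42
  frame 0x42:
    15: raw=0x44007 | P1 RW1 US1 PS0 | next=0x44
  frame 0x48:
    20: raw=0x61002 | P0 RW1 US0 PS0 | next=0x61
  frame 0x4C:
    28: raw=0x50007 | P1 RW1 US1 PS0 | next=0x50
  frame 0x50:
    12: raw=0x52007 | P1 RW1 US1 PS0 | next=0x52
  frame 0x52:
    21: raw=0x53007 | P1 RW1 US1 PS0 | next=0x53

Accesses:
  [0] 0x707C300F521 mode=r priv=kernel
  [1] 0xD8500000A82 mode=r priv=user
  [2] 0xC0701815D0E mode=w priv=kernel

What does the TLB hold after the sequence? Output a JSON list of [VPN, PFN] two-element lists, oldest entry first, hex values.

Trace:
#0 VA=0x707C300F521 (r,kernel):
  L0 @0x3B[14] → 0x3F007  P=1,RW=1,US=1,PS=0
  L1 @0x3F[31] → 0x41007  P=1,RW=1,US=1,PS=0
  L2 @0x41[24] → 0x42007  P=1,RW=1,US=1,PS=0
  L3 @0x42[15] → 0x44007  P=1,RW=1,US=1,PS=0
  ✓ 0x44521  — 4 lookups
#1 VA=0xD8500000A82 (r,user):
  L0 @0x3B[27] → 0x48007  P=1,RW=1,US=1,PS=0
  L1 @0x48[20] → 0x61002  P=0,RW=1,US=0,PS=0
  ✗ PAGE_NOT_PRESENT  [2 reads]
#2 VA=0xC0701815D0E (w,kernel):
  L0 @0x3B[24] → 0x4C007  P=1,RW=1,US=1,PS=0
  L1 @0x4C[28] → 0x50007  P=1,RW=1,US=1,PS=0
  L2 @0x50[12] → 0x52007  P=1,RW=1,US=1,PS=0
  L3 @0x52[21] → 0x53007  P=1,RW=1,US=1,PS=0
  ✓ 0x53D0E  — 4 lookups

TLB: [["0x707C300F", "0x44"], ["0xC0701815", "0x53"]]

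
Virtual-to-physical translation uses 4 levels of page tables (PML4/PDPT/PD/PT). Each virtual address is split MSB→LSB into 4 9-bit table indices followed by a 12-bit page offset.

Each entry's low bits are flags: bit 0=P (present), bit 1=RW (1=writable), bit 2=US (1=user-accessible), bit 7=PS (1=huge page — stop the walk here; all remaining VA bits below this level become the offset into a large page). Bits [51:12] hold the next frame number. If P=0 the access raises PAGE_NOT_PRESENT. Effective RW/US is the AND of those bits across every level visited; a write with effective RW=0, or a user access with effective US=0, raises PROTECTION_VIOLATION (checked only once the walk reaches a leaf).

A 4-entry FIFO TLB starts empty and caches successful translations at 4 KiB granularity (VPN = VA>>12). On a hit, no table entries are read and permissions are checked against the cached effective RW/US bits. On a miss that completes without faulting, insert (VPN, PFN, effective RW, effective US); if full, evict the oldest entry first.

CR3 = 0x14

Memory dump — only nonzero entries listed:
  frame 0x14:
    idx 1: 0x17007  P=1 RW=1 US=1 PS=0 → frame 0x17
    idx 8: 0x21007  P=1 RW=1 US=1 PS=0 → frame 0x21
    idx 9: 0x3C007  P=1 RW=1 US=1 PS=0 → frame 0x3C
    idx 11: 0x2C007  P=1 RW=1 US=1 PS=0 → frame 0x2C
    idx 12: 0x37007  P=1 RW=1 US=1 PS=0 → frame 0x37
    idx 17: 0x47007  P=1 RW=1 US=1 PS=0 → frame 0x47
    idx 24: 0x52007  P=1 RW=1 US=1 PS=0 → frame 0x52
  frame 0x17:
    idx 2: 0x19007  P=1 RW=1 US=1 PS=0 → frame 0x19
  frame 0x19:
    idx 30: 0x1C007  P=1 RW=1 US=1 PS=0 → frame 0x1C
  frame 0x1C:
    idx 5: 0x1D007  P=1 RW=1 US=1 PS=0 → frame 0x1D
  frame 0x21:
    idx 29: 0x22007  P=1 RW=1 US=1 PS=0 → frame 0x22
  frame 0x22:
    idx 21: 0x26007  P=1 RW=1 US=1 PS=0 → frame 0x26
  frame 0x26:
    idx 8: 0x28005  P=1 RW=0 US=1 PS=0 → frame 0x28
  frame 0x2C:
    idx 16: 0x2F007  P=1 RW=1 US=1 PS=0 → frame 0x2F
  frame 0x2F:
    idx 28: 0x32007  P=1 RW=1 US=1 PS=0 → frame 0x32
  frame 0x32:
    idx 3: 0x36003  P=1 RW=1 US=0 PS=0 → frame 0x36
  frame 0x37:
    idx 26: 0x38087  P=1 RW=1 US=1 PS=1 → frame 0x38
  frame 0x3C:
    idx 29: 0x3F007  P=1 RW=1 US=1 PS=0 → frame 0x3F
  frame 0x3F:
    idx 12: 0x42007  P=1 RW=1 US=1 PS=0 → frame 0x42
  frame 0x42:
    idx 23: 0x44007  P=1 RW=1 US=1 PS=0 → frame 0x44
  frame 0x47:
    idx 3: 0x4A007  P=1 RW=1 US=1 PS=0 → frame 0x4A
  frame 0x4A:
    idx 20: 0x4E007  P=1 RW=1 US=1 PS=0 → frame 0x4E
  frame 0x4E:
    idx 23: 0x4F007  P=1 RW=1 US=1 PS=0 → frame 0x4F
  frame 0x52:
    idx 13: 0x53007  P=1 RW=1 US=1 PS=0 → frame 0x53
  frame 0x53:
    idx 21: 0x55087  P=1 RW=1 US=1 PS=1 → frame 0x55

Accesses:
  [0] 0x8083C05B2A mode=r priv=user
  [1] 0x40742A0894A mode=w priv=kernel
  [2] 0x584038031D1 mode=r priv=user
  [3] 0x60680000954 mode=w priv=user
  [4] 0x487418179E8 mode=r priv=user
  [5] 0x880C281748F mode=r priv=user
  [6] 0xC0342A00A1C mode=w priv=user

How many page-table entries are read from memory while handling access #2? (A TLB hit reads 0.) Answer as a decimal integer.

Walk each access:
#0 VA=0x8083C05B2A (r,user):
  [0] read 0x14 idx=1: raw=0x17007 flags P=1 W=1 U=1 S=0
  [1] read 0x17 idx=2: raw=0x19007 flags P=1 W=1 U=1 S=0
  [2] read 0x19 idx=30: raw=0x1C007 flags P=1 W=1 U=1 S=0
  [3] read 0x1C idx=5: raw=0x1D007 flags P=1 W=1 U=1 S=0
  → PA=0x1DB2A  (4 entries read)
#1 VA=0x40742A0894A (w,kernel):
  [0] read 0x14 idx=8: raw=0x21007 flags P=1 W=1 U=1 S=0
  [1] read 0x21 idx=29: raw=0x22007 flags P=1 W=1 U=1 S=0
  [2] read 0x22 idx=21: raw=0x26007 flags P=1 W=1 U=1 S=0
  [3] read 0x26 idx=8: raw=0x28005 flags P=1 W=0 U=1 S=0
  ⇒ fault: PROTECTION_VIOLATION  — 4 lookups
#2 VA=0x584038031D1 (r,user):
  [0] read 0x14 idx=11: raw=0x2C007 flags P=1 W=1 U=1 S=0
  [1] read 0x2C idx=16: raw=0x2F007 flags P=1 W=1 U=1 S=0
  [2] read 0x2F idx=28: raw=0x32007 flags P=1 W=1 U=1 S=0
  [3] read 0x32 idx=3: raw=0x36003 flags P=1 W=1 U=0 S=0
  ⇒ fault: PROTECTION_VIOLATION  — 4 lookups
#3 VA=0x60680000954 (w,user):
  [0] read 0x14 idx=12: raw=0x37007 flags P=1 W=1 U=1 S=0
  [1] read 0x37 idx=26: raw=0x38087 flags P=1 W=1 U=1 S=1
  → PA=0x38954 (huge @L1)  (2 entries read)
#4 VA=0x487418179E8 (r,user):
  [0] read 0x14 idx=9: raw=0x3C007 flags P=1 W=1 U=1 S=0
  [1] read 0x3C idx=29: raw=0x3F007 flags P=1 W=1 U=1 S=0
  [2] read 0x3F idx=12: raw=0x42007 flags P=1 W=1 U=1 S=0
  [3] read 0x42 idx=23: raw=0x44007 flags P=1 W=1 U=1 S=0
  → PA=0x449E8  (4 entries read)
#5 VA=0x880C281748F (r,user):
  [0] read 0x14 idx=17: raw=0x47007 flags P=1 W=1 U=1 S=0
  [1] read 0x47 idx=3: raw=0x4A007 flags P=1 W=1 U=1 S=0
  [2] read 0x4A idx=20: raw=0x4E007 flags P=1 W=1 U=1 S=0
  [3] read 0x4E idx=23: raw=0x4F007 flags P=1 W=1 U=1 S=0
  → PA=0x4F48F  (4 entries read)
#6 VA=0xC0342A00A1C (w,user):
  [0] read 0x14 idx=24: raw=0x52007 flags P=1 W=1 U=1 S=0
  [1] read 0x52 idx=13: raw=0x53007 flags P=1 W=1 U=1 S=0
  [2] read 0x53 idx=21: raw=0x55087 flags P=1 W=1 U=1 S=1
  → PA=0x55A1C (huge @L2)  (3 entries read)

Entries read for #2: 4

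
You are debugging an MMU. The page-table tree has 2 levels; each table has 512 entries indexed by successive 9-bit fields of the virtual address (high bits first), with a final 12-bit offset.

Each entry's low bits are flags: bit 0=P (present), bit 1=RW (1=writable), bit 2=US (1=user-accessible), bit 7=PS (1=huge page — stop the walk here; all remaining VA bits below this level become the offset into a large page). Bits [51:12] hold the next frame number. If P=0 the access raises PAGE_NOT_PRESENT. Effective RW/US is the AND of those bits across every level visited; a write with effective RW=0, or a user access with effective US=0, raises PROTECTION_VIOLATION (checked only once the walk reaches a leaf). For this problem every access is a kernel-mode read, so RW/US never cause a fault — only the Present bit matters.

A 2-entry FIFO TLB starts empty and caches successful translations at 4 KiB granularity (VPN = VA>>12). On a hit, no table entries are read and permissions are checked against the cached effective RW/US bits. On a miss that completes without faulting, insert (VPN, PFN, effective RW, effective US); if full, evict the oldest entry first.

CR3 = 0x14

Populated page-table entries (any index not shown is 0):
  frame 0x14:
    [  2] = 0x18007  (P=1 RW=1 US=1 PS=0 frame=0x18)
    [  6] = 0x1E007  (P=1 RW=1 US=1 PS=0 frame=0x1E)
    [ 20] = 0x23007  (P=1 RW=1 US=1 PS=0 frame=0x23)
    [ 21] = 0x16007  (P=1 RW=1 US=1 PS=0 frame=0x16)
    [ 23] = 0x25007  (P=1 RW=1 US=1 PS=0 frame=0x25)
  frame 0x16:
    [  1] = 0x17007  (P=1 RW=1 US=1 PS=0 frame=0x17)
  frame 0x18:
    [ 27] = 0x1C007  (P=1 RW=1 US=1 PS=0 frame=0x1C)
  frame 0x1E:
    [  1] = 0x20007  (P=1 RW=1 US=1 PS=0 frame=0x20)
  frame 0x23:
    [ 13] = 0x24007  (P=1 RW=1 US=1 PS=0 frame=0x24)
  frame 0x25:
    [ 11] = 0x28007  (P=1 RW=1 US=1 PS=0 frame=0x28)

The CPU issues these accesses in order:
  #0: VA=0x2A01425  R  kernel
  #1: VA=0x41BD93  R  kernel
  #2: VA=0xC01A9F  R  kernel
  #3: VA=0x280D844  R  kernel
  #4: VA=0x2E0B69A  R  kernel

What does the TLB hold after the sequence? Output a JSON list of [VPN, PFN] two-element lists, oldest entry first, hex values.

Trace:
#0 VA=0x2A01425 (r,kernel):
  lvl0: tbl 0x14, slot 21 ⇒ 0x16007 (P1/RW1/US1/PS0)
  lvl1: tbl 0x16, slot 1 ⇒ 0x17007 (P1/RW1/US1/PS0)
  ⇒ phys 0x17425  [2 reads]
#1 VA=0x41BD93 (r,kernel):
  lvl0: tbl 0x14, slot 2 ⇒ 0x18007 (P1/RW1/US1/PS0)
  lvl1: tbl 0x18, slot 27 ⇒ 0x1C007 (P1/RW1/US1/PS0)
  ⇒ phys 0x1CD93  [2 reads]
#2 VA=0xC01A9F (r,kernel):
  lvl0: tbl 0x14, slot 6 ⇒ 0x1E007 (P1/RW1/US1/PS0)
  lvl1: tbl 0x1E, slot 1 ⇒ 0x20007 (P1/RW1/US1/PS0)
  ⇒ phys 0x20A9F  [2 reads]
#3 VA=0x280D844 (r,kernel):
  lvl0: tbl 0x14, slot 20 ⇒ 0x23007 (P1/RW1/US1/PS0)
  lvl1: tbl 0x23, slot 13 ⇒ 0x24007 (P1/RW1/US1/PS0)
  ⇒ phys 0x24844  [2 reads]
#4 VA=0x2E0B69A (r,kernel):
  lvl0: tbl 0x14, slot 23 ⇒ 0x25007 (P1/RW1/US1/PS0)
  lvl1: tbl 0x25, slot 11 ⇒ 0x28007 (P1/RW1/US1/PS0)
  ⇒ phys 0x2869A  [2 reads]

TLB: [["0x280D", "0x24"], ["0x2E0B", "0x28"]]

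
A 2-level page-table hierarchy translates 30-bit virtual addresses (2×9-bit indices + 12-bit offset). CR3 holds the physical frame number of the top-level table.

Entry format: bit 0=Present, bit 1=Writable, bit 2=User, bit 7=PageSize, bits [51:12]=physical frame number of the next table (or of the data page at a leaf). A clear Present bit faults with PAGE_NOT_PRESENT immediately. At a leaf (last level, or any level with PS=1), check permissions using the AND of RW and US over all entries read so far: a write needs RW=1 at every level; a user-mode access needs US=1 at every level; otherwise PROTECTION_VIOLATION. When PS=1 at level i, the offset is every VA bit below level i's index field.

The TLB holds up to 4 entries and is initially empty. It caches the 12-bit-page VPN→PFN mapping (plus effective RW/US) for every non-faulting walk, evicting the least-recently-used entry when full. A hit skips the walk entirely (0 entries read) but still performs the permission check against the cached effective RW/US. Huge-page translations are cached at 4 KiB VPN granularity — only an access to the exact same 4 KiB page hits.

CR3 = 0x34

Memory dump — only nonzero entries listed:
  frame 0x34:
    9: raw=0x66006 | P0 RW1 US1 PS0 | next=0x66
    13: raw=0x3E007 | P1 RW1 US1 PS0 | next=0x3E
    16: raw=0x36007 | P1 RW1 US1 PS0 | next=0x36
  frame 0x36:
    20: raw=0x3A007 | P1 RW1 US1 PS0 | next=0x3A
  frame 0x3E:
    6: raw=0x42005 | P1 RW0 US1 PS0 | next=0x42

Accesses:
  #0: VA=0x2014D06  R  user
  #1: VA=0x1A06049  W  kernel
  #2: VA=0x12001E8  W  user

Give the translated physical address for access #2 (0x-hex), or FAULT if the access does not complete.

Trace:
#0 VA=0x2014D06 (r,user):
  L0: frame=0x34 idx=16 entry=0x36007 [P=1 RW=1 US=1 PS=0]
  L1: frame=0x36 idx=20 entry=0x3A007 [P=1 RW=1 US=1 PS=0]
  → PA=0x3AD06  (2 entries read)
#1 VA=0x1A06049 (w,kernel):
  L0: frame=0x34 idx=13 entry=0x3E007 [P=1 RW=1 US=1 PS=0]
  L1: frame=0x3E idx=6 entry=0x42005 [P=1 RW=0 US=1 PS=0]
  ✗ PROTECTION_VIOLATION  [2 reads]
#2 VA=0x12001E8 (w,user):
  L0: frame=0x34 idx=9 entry=0x66006 [P=0 RW=1 US=1 PS=0]
  ✗ PAGE_NOT_PRESENT  [1 reads]

Access #2 PA: FAULT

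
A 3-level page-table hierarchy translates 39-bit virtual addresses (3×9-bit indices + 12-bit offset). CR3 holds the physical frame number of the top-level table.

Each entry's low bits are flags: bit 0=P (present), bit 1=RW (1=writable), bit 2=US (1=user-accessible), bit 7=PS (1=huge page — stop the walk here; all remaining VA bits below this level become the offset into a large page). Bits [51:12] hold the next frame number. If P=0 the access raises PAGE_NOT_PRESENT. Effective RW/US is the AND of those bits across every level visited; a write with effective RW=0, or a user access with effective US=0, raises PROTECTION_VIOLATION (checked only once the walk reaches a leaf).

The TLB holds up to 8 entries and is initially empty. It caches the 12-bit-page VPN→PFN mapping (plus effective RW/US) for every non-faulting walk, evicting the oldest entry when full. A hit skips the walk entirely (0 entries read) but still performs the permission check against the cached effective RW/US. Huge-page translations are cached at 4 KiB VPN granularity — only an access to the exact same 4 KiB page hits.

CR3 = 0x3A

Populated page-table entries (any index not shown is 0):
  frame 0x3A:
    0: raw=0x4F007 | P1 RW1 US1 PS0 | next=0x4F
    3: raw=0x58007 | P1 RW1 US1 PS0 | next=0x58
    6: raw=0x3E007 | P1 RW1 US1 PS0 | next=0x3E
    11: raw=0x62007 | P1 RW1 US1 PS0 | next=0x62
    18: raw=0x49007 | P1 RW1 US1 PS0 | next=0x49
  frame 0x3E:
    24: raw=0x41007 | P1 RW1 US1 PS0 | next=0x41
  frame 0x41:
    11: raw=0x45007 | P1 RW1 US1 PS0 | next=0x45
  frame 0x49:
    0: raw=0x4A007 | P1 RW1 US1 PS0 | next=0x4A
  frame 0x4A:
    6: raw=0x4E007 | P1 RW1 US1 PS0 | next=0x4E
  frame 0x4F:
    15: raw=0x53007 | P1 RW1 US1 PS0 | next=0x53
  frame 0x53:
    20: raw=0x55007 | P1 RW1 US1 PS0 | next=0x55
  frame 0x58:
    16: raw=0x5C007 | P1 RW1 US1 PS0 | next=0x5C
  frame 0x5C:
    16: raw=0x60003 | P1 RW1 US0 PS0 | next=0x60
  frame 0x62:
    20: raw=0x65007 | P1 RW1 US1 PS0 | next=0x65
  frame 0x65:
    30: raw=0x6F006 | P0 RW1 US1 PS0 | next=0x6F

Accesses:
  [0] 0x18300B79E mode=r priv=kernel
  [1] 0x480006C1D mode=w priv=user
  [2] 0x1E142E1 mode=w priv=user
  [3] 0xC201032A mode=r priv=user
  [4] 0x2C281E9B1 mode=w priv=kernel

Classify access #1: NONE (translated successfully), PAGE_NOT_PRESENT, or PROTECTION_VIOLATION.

Walk each access:
#0 VA=0x18300B79E (r,kernel):
  lvl0: tbl 0x3A, slot 6 ⇒ 0x3E007 (P1/RW1/US1/PS0)
  lvl1: tbl 0x3E, slot 24 ⇒ 0x41007 (P1/RW1/US1/PS0)
  lvl2: tbl 0x41, slot 11 ⇒ 0x45007 (P1/RW1/US1/PS0)
  ✓ 0x4579E  — 3 lookups
#1 VA=0x480006C1D (w,user):
  lvl0: tbl 0x3A, slot 18 ⇒ 0x49007 (P1/RW1/US1/PS0)
  lvl1: tbl 0x49, slot 0 ⇒ 0x4A007 (P1/RW1/US1/PS0)
  lvl2: tbl 0x4A, slot 6 ⇒ 0x4E007 (P1/RW1/US1/PS0)
  ✓ 0x4EC1D  — 3 lookups
#2 VA=0x1E142E1 (w,user):
  lvl0: tbl 0x3A, slot 0 ⇒ 0x4F007 (P1/RW1/US1/PS0)
  lvl1: tbl 0x4F, slot 15 ⇒ 0x53007 (P1/RW1/US1/PS0)
  lvl2: tbl 0x53, slot 20 ⇒ 0x55007 (P1/RW1/US1/PS0)
  ✓ 0x552E1  — 3 lookups
#3 VA=0xC201032A (r,user):
  lvl0: tbl 0x3A, slot 3 ⇒ 0x58007 (P1/RW1/US1/PS0)
  lvl1: tbl 0x58, slot 16 ⇒ 0x5C007 (P1/RW1/US1/PS0)
  lvl2: tbl 0x5C, slot 16 ⇒ 0x60003 (P1/RW1/US0/PS0)
  → PROTECTION_VIOLATION  (3 entries read)
#4 VA=0x2C281E9B1 (w,kernel):
  lvl0: tbl 0x3A, slot 11 ⇒ 0x62007 (P1/RW1/US1/PS0)
  lvl1: tbl 0x62, slot 20 ⇒ 0x65007 (P1/RW1/US1/PS0)
  lvl2: tbl 0x65, slot 30 ⇒ 0x6F006 (P0/RW1/US1/PS0)
  → PAGE_NOT_PRESENT  (3 entries read)

Access #1 fault: NONE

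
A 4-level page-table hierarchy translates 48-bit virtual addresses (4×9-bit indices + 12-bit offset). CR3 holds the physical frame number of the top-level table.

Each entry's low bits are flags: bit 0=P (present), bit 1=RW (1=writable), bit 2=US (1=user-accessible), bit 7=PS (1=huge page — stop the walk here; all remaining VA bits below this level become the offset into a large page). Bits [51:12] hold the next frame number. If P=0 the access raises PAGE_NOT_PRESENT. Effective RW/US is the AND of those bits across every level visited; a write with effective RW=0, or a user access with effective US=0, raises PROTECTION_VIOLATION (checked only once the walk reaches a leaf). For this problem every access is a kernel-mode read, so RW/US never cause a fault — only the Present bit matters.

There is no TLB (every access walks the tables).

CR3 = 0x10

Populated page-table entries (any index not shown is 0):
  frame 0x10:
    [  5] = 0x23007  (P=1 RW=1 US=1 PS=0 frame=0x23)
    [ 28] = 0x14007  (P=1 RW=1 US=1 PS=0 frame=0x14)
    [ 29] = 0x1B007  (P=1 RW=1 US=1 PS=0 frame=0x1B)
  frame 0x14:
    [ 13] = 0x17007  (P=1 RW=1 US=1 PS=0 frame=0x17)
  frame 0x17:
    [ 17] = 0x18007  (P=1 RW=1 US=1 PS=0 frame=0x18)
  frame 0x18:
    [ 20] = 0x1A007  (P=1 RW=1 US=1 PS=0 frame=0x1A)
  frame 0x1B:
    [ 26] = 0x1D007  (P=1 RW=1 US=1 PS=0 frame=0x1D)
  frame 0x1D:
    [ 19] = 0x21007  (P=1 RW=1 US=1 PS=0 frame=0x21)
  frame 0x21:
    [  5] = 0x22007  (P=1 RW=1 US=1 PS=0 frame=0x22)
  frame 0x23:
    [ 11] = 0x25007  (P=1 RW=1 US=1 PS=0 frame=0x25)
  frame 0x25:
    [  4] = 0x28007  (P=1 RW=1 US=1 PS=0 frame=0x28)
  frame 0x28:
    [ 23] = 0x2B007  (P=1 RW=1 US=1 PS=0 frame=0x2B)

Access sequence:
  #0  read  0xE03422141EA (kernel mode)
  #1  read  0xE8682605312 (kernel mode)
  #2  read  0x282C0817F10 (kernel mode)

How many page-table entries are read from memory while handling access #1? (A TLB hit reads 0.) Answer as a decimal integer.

Walk each access:
#0 VA=0xE03422141EA (r,kernel):
  lvl0: tbl 0x10, slot 28 ⇒ 0x14007 (P1/RW1/US1/PS0)
  lvl1: tbl 0x14, slot 13 ⇒ 0x17007 (P1/RW1/US1/PS0)
  lvl2: tbl 0x17, slot 17 ⇒ 0x18007 (P1/RW1/US1/PS0)
  lvl3: tbl 0x18, slot 20 ⇒ 0x1A007 (P1/RW1/US1/PS0)
  ✓ 0x1A1EA  — 4 lookups
#1 VA=0xE8682605312 (r,kernel):
  lvl0: tbl 0x10, slot 29 ⇒ 0x1B007 (P1/RW1/US1/PS0)
  lvl1: tbl 0x1B, slot 26 ⇒ 0x1D007 (P1/RW1/US1/PS0)
  lvl2: tbl 0x1D, slot 19 ⇒ 0x21007 (P1/RW1/US1/PS0)
  lvl3: tbl 0x21, slot 5 ⇒ 0x22007 (P1/RW1/US1/PS0)
  ✓ 0x22312  — 4 lookups
#2 VA=0x282C0817F10 (r,kernel):
  lvl0: tbl 0x10, slot 5 ⇒ 0x23007 (P1/RW1/US1/PS0)
  lvl1: tbl 0x23, slot 11 ⇒ 0x25007 (P1/RW1/US1/PS0)
  lvl2: tbl 0x25, slot 4 ⇒ 0x28007 (P1/RW1/US1/PS0)
  lvl3: tbl 0x28, slot 23 ⇒ 0x2B007 (P1/RW1/US1/PS0)
  ✓ 0x2BF10  — 4 lookups

Entries read for #1: 4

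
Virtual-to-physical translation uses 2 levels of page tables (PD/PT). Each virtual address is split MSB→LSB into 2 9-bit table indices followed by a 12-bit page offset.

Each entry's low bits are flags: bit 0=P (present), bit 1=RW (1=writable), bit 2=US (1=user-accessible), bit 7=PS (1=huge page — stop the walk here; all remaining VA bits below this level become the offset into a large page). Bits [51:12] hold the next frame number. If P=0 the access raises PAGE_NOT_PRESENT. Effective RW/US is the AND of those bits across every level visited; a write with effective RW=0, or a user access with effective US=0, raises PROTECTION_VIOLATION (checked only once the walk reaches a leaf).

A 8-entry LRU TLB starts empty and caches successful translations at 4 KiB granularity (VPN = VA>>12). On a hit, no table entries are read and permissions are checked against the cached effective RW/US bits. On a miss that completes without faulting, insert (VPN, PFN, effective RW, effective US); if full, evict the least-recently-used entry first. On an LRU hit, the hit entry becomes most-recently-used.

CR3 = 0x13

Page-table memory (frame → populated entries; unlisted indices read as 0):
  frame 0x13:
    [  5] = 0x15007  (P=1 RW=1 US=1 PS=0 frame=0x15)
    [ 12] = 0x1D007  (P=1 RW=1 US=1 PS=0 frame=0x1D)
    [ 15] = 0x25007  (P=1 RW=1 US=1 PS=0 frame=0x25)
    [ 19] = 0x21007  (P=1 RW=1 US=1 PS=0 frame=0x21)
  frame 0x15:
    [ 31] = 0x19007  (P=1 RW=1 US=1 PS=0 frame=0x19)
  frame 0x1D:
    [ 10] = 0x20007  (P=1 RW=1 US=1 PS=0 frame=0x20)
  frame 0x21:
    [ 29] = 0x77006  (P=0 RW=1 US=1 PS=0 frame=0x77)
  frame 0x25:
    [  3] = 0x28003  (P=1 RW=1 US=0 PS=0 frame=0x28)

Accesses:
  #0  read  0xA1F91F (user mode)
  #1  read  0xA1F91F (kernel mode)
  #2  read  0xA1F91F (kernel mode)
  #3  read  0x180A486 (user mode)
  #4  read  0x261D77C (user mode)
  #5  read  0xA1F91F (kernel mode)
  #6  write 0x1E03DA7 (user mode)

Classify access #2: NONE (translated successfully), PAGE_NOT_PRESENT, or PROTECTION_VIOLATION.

Trace:
#0 VA=0xA1F91F (r,user):
  [0] read 0x13 idx=5: raw=0x15007 flags P=1 W=1 U=1 S=0
  [1] read 0x15 idx=31: raw=0x19007 flags P=1 W=1 U=1 S=0
  → PA=0x1991F  (2 entries read)
#1 VA=0xA1F91F (r,kernel):
  TLB hit vpn=0xA1F → PA=0x1991F
#2 VA=0xA1F91F (r,kernel):
  TLB hit vpn=0xA1F → PA=0x1991F
#3 VA=0x180A486 (r,user):
  [0] read 0x13 idx=12: raw=0x1D007 flags P=1 W=1 U=1 S=0
  [1] read 0x1D idx=10: raw=0x20007 flags P=1 W=1 U=1 S=0
  → PA=0x20486  (2 entries read)
#4 VA=0x261D77C (r,user):
  [0] read 0x13 idx=19: raw=0x21007 flags P=1 W=1 U=1 S=0
  [1] read 0x21 idx=29: raw=0x77006 flags P=0 W=1 U=1 S=0
  → PAGE_NOT_PRESENT  (2 entries read)
#5 VA=0xA1F91F (r,kernel):
  TLB hit vpn=0xA1F → PA=0x1991F
#6 VA=0x1E03DA7 (w,user):
  [0] read 0x13 idx=15: raw=0x25007 flags P=1 W=1 U=1 S=0
  [1] read 0x25 idx=3: raw=0x28003 flags P=1 W=1 U=0 S=0
  → PROTECTION_VIOLATION  (2 entries read)

Access #2 fault: NONE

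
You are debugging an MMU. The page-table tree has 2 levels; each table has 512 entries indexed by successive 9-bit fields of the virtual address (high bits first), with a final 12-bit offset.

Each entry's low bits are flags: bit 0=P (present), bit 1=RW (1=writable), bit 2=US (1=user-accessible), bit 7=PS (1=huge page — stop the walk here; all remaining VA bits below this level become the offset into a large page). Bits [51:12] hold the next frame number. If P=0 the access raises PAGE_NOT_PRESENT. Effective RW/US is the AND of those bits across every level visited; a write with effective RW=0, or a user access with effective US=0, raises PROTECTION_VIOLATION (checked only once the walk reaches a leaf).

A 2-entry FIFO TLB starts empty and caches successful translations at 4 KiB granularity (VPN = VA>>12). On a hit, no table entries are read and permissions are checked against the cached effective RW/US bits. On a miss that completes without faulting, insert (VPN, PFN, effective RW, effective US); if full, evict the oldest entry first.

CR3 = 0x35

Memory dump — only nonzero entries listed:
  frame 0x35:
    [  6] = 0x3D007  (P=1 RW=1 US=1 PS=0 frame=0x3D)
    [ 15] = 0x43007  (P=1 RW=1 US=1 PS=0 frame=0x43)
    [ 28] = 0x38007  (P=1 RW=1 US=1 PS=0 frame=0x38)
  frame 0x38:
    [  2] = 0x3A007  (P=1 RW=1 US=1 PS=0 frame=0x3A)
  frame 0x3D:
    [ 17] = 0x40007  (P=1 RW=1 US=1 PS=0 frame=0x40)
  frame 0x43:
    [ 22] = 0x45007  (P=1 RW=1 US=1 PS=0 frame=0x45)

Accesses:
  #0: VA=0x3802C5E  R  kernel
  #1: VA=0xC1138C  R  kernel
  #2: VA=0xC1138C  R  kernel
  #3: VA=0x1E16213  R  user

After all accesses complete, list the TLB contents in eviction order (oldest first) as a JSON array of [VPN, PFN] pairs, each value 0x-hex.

Trace:
#0 VA=0x3802C5E (r,kernel):
  L0: frame=0x35 idx=28 entry=0x38007 [P=1 RW=1 US=1 PS=0]
  L1: frame=0x38 idx=2 entry=0x3A007 [P=1 RW=1 US=1 PS=0]
  ⇒ phys 0x3AC5E  [2 reads]
#1 VA=0xC1138C (r,kernel):
  L0: frame=0x35 idx=6 entry=0x3D007 [P=1 RW=1 US=1 PS=0]
  L1: frame=0x3D idx=17 entry=0x40007 [P=1 RW=1 US=1 PS=0]
  ⇒ phys 0x4038C  [2 reads]
#2 VA=0xC1138C (r,kernel):
  TLB hit vpn=0xC11 → PA=0x4038C
#3 VA=0x1E16213 (r,user):
  L0: frame=0x35 idx=15 entry=0x43007 [P=1 RW=1 US=1 PS=0]
  L1: frame=0x43 idx=22 entry=0x45007 [P=1 RW=1 US=1 PS=0]
  ⇒ phys 0x45213  [2 reads]

TLB: [["0xC11", "0x40"], ["0x1E16", "0x45"]]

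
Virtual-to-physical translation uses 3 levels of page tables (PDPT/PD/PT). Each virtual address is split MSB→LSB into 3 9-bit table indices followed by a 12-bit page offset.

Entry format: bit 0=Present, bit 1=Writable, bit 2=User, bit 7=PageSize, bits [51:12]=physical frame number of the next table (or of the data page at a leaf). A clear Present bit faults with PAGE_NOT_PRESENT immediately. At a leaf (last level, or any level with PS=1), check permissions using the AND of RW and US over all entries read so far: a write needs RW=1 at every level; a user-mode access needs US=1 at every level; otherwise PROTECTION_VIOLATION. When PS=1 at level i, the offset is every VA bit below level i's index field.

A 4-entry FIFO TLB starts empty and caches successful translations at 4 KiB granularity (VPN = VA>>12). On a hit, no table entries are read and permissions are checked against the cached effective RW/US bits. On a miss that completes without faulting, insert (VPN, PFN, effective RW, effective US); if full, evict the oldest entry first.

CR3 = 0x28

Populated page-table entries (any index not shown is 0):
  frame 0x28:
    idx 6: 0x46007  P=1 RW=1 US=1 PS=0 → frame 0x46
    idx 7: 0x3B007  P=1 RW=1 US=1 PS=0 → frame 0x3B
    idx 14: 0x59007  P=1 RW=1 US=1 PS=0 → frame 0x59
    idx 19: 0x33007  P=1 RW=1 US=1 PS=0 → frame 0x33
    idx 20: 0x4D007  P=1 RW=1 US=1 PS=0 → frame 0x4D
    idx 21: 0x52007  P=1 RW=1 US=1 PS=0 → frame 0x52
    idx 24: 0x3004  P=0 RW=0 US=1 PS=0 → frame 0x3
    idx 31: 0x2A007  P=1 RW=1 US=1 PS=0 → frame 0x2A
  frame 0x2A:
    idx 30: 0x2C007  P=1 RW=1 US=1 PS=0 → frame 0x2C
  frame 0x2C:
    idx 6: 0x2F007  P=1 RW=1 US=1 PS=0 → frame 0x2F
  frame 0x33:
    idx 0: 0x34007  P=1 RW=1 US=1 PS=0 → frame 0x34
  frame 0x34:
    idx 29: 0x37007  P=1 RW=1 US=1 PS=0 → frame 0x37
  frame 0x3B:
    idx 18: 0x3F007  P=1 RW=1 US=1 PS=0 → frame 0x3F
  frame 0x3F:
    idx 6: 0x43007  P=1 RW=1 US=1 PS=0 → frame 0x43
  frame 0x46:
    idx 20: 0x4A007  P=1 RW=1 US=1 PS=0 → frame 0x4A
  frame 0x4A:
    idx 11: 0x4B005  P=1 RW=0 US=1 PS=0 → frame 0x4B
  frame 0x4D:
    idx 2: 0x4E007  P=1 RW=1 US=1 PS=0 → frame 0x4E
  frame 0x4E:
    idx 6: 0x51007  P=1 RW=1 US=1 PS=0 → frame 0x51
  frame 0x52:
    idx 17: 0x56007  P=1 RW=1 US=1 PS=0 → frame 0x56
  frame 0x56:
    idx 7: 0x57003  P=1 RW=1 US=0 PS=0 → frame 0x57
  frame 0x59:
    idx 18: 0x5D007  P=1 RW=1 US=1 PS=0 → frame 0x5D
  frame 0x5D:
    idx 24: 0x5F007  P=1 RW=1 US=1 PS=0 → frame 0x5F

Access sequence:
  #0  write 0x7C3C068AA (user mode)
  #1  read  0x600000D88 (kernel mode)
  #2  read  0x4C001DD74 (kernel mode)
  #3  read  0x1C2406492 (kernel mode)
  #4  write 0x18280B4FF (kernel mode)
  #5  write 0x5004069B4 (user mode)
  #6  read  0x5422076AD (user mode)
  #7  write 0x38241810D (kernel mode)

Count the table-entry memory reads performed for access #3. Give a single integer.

Walk each access:
#0 VA=0x7C3C068AA (w,user):
  L0 @0x28[31] → 0x2A007  P=1,RW=1,US=1,PS=0
  L1 @0x2A[30] → 0x2C007  P=1,RW=1,US=1,PS=0
  L2 @0x2C[6] → 0x2F007  P=1,RW=1,US=1,PS=0
  → PA=0x2F8AA  (3 entries read)
#1 VA=0x600000D88 (r,kernel):
  L0 @0x28[24] → 0x3004  P=0,RW=0,US=1,PS=0
  ✗ PAGE_NOT_PRESENT  [1 reads]
#2 VA=0x4C001DD74 (r,kernel):
  L0 @0x28[19] → 0x33007  P=1,RW=1,US=1,PS=0
  L1 @0x33[0] → 0x34007  P=1,RW=1,US=1,PS=0
  L2 @0x34[29] → 0x37007  P=1,RW=1,US=1,PS=0
  → PA=0x37D74  (3 entries read)
#3 VA=0x1C2406492 (r,kernel):
  L0 @0x28[7] → 0x3B007  P=1,RW=1,US=1,PS=0
  L1 @0x3B[18] → 0x3F007  P=1,RW=1,US=1,PS=0
  L2 @0x3F[6] → 0x43007  P=1,RW=1,US=1,PS=0
  → PA=0x43492  (3 entries read)
#4 VA=0x18280B4FF (w,kernel):
  L0 @0x28[6] → 0x46007  P=1,RW=1,US=1,PS=0
  L1 @0x46[20] → 0x4A007  P=1,RW=1,US=1,PS=0
  L2 @0x4A[11] → 0x4B005  P=1,RW=0,US=1,PS=0
  ✗ PROTECTION_VIOLATION  [3 reads]
#5 VA=0x5004069B4 (w,user):
  L0 @0x28[20] → 0x4D007  P=1,RW=1,US=1,PS=0
  L1 @0x4D[2] → 0x4E007  P=1,RW=1,US=1,PS=0
  L2 @0x4E[6] → 0x51007  P=1,RW=1,US=1,PS=0
  → PA=0x519B4  (3 entries read)
#6 VA=0x5422076AD (r,user):
  L0 @0x28[21] → 0x52007  P=1,RW=1,US=1,PS=0
  L1 @0x52[17] → 0x56007  P=1,RW=1,US=1,PS=0
  L2 @0x56[7] → 0x57003  P=1,RW=1,US=0,PS=0
  ✗ PROTECTION_VIOLATION  [3 reads]
#7 VA=0x38241810D (w,kernel):
  L0 @0x28[14] → 0x59007  P=1,RW=1,US=1,PS=0
  L1 @0x59[18] → 0x5D007  P=1,RW=1,US=1,PS=0
  L2 @0x5D[24] → 0x5F007  P=1,RW=1,US=1,PS=0
  → PA=0x5F10D  (3 entries read)

Entries read for #3: 3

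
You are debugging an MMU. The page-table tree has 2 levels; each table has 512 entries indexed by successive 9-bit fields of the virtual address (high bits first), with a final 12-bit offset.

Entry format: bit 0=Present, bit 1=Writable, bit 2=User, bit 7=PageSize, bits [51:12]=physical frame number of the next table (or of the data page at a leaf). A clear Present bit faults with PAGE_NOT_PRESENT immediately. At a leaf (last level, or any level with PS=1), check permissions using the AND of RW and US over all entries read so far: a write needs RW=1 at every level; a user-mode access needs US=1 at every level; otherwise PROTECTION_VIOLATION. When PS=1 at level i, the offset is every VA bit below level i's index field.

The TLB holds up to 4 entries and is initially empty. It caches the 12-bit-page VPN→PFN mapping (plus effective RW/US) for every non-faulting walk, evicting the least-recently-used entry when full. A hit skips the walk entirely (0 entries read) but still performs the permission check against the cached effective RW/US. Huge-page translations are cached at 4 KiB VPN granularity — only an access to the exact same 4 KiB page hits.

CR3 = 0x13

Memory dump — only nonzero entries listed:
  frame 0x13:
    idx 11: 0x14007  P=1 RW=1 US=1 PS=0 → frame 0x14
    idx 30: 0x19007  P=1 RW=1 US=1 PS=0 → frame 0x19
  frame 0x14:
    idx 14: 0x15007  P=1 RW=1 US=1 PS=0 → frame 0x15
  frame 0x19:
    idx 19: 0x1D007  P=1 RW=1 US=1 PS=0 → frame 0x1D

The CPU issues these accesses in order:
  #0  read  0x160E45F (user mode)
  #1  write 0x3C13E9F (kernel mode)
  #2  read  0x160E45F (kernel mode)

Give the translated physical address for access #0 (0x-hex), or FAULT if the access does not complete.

Trace:
#0 VA=0x160E45F (r,user):
  [0] read 0x13 idx=11: raw=0x14007 flags P=1 W=1 U=1 S=0
  [1] read 0x14 idx=14: raw=0x15007 flags P=1 W=1 U=1 S=0
  → PA=0x1545F  (2 entries read)
#1 VA=0x3C13E9F (w,kernel):
  [0] read 0x13 idx=30: raw=0x19007 flags P=1 W=1 U=1 S=0
  [1] read 0x19 idx=19: raw=0x1D007 flags P=1 W=1 U=1 S=0
  → PA=0x1DE9F  (2 entries read)
#2 VA=0x160E45F (r,kernel):
  TLB hit vpn=0x160E → PA=0x1545F

Access #0 PA: 0x1545F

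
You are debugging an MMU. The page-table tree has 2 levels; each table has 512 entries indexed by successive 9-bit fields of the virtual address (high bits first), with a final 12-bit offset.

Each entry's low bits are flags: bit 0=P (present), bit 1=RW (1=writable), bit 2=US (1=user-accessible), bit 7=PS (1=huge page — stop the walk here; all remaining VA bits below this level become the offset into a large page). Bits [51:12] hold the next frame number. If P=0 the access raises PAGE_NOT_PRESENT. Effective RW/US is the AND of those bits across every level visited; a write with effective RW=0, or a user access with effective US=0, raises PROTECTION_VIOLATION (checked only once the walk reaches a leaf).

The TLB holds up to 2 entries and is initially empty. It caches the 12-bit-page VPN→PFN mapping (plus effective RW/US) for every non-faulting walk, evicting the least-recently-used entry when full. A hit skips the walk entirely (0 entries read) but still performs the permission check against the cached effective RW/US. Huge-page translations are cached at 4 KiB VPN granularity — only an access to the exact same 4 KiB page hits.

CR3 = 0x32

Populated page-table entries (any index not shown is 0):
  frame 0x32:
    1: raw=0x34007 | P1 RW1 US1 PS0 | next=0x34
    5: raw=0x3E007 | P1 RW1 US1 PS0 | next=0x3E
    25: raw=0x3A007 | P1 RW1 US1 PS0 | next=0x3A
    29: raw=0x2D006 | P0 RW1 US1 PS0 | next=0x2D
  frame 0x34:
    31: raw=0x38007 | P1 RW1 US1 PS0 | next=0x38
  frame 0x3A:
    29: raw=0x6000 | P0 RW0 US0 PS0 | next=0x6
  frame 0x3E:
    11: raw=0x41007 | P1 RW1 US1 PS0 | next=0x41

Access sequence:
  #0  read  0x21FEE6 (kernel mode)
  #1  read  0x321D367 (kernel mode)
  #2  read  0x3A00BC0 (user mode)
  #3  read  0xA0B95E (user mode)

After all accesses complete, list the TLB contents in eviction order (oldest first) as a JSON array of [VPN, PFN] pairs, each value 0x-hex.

Walk each access:
#0 VA=0x21FEE6 (r,kernel):
  L0 @0x32[1] → 0x34007  P=1,RW=1,US=1,PS=0
  L1 @0x34[31] → 0x38007  P=1,RW=1,US=1,PS=0
  ⇒ phys 0x38EE6  [2 reads]
#1 VA=0x321D367 (r,kernel):
  L0 @0x32[25] → 0x3A007  P=1,RW=1,US=1,PS=0
  L1 @0x3A[29] → 0x6000  P=0,RW=0,US=0,PS=0
  ✗ PAGE_NOT_PRESENT  [2 reads]
#2 VA=0x3A00BC0 (r,user):
  L0 @0x32[29] → 0x2D006  P=0,RW=1,US=1,PS=0
  ✗ PAGE_NOT_PRESENT  [1 reads]
#3 VA=0xA0B95E (r,user):
  L0 @0x32[5] → 0x3E007  P=1,RW=1,US=1,PS=0
  L1 @0x3E[11] → 0x41007  P=1,RW=1,US=1,PS=0
  ⇒ phys 0x4195E  [2 reads]

TLB: [["0x21F", "0x38"], ["0xA0B", "0x41"]]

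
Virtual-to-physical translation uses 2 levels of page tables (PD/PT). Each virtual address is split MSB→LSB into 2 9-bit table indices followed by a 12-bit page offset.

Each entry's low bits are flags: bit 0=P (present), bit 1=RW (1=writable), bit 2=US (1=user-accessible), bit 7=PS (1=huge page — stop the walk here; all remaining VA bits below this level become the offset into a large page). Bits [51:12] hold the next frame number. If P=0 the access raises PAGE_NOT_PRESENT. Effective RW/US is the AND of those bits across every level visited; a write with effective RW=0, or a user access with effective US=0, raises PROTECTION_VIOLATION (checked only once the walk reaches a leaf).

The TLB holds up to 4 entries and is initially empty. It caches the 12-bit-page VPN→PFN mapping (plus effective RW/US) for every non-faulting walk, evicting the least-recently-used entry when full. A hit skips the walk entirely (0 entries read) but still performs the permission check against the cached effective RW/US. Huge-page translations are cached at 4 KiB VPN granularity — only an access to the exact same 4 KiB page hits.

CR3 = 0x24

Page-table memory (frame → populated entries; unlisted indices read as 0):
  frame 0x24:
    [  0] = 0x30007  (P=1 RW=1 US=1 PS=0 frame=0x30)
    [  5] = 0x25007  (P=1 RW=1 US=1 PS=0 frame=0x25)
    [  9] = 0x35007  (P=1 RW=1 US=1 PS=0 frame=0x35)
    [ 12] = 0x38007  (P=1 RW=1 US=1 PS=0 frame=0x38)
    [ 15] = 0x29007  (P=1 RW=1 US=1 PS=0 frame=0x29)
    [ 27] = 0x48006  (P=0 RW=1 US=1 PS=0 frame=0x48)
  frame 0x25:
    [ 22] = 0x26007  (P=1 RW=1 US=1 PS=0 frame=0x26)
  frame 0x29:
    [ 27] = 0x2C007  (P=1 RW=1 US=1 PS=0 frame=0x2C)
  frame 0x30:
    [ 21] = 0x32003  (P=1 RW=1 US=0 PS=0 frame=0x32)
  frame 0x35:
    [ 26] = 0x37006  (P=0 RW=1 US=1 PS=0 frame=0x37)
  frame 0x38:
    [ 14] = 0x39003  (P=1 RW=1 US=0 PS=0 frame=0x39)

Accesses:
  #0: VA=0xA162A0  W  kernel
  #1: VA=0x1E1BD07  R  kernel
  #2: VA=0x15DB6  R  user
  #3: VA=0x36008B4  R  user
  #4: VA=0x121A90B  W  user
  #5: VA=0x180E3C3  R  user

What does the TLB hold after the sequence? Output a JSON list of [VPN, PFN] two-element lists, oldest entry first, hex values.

Per-access translation:
#0 VA=0xA162A0 (w,kernel):
  [0] read 0x24 idx=5: raw=0x25007 flags P=1 W=1 U=1 S=0
  [1] read 0x25 idx=22: raw=0x26007 flags P=1 W=1 U=1 S=0
  ✓ 0x262A0  — 2 lookups
#1 VA=0x1E1BD07 (r,kernel):
  [0] read 0x24 idx=15: raw=0x29007 flags P=1 W=1 U=1 S=0
  [1] read 0x29 idx=27: raw=0x2C007 flags P=1 W=1 U=1 S=0
  ✓ 0x2CD07  — 2 lookups
#2 VA=0x15DB6 (r,user):
  [0] read 0x24 idx=0: raw=0x30007 flags P=1 W=1 U=1 S=0
  [1] read 0x30 idx=21: raw=0x32003 flags P=1 W=1 U=0 S=0
  ⇒ fault: PROTECTION_VIOLATION  — 2 lookups
#3 VA=0x36008B4 (r,user):
  [0] read 0x24 idx=27: raw=0x48006 flags P=0 W=1 U=1 S=0
  ⇒ fault: PAGE_NOT_PRESENT  — 1 lookups
#4 VA=0x121A90B (w,user):
  [0] read 0x24 idx=9: raw=0x35007 flags P=1 W=1 U=1 S=0
  [1] read 0x35 idx=26: raw=0x37006 flags P=0 W=1 U=1 S=0
  ⇒ fault: PAGE_NOT_PRESENT  — 2 lookups
#5 VA=0x180E3C3 (r,user):
  [0] read 0x24 idx=12: raw=0x38007 flags P=1 W=1 U=1 S=0
  [1] read 0x38 idx=14: raw=0x39003 flags P=1 W=1 U=0 S=0
  ⇒ fault: PROTECTION_VIOLATION  — 2 lookups

TLB: [["0xA16", "0x26"], ["0x1E1B", "0x2C"]]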